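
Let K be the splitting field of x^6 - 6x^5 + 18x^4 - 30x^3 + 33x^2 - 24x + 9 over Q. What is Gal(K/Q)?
The polynomial f is an irreducible sextic over Q, so G = Gal(f/Q) is one of the 16 transitive subgroups 6T1, ..., 6T16 of S_6. The discriminant of f is -16003008, which is not a perfect square, so G is not contained in A_6. The transitive groups of degree 6 not contained in A_6 are: C_6 (6T1, order 6), S_3 (6T2, order 6), D_6 (6T3, order 12), C_3 x S_3 (6T5, order 18), A_4 x C_2 (6T6, order 24), S_4 (6T8, order 24), S_3 x S_3 (6T9, order 36), S_4 x C_2 (6T11, order 48), (S_3 x S_3) : C_2 (6T13, order 72), PGL(2,5) (6T14, order 120), S_6 (6T16, order 720). By Dedekind's theorem, for a prime p not dividing disc(f) the degrees of the irreducible factors of f mod p form the cycle type of an element of G. Factoring f modulo the 21 such primes p <= 89 (skipping 2, 3, 7, which divide the discriminant), each new pattern first appears at: mod 5: f = (x^6 + 4x^5 + 3x^4 + 3x^2 + x + 4), pattern 6; mod 11: f = (x + 1)(x^5 + 4x^4 + 3x^3 + 9), pattern 5+1; mod 13: f = (x + 7)(x + 11)(x^4 + 2x^3 + 9x^2 + 5x + 4), pattern 4+1+1; mod 23: f = (x + 15)(x + 19)(x^2 + 13x + 3)(x^2 + 16x + 8), pattern 2+2+1+1; mod 43: f = (x^3 + 16x^2 + 6x + 18)(x^3 + 21x^2 + 20x + 22), pattern 3+3; mod 61: f = (x^2 + 12x + 46)(x^2 + 16x + 56)(x^2 + 27x + 5), pattern 2+2+2. No other pattern occurs in this range, so the set of observed cycle types is {6, 5+1, 4+1+1, 2+2+1+1, 3+3, 2+2+2}. The candidates containing elements of all these cycle types are PGL(2,5) (6T14) of order 120, S_6 (6T16) of order 720; the others are excluded. The observed types are precisely the cycle types that occur in PGL(2,5) (6T14) (apart from the identity). Each of the other remaining candidates has further cycle types, and by the Chebotarev density theorem the matching factorization patterns would occur for a proportion of primes equal to their share of the group: S_6 (6T16) additionally contains elements of type 4+2, 3+2+1, 3+1+1+1, 2+1+1+1+1 (265 of its 720 elements, about 37% of primes). None of the 21 primes tested shows any such pattern (for each of these groups the chance of that is below 10^-4), which rules them out. Hence G = PGL(2,5) (6T14), of order 120.

PGL(2,5), S_5 acting on 6 points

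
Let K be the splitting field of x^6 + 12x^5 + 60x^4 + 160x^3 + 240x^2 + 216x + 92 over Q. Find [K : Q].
360

The degree of the splitting field over Q equals the order of the Galois group, so first determine the group. The polynomial f is an irreducible sextic over Q, so G = Gal(f/Q) is one of the 16 transitive subgroups 6T1, ..., 6T16 of S_6. The discriminant of f is 746496000000 = 864000^2, a perfect square, so G is contained in A_6. The transitive groups of degree 6 contained in A_6 are: A_4 (6T4, order 12), S_4 (6T7, order 24), (C_3 x C_3) : C_4 (6T10, order 36), PSL(2,5) (6T12, order 60), A_6 (6T15, order 360). By Dedekind's theorem, for a prime p not dividing disc(f) the degrees of the irreducible factors of f mod p form the cycle type of an element of G. Factoring f modulo the 6 such primes p <= 23 (skipping 2, 3, 5, which divide the discriminant), each new pattern first appears at: mod 7: f = (x + 5)(x^5 + 4x^3 + 2x + 3), pattern 5+1; mod 23: f = (x)(x + 9)(x + 14)(x^3 + 12x^2 + 3x + 5), pattern 3+1+1+1. No other pattern occurs in this range, so the set of observed cycle types is {5+1, 3+1+1+1}. Among the candidates above, the only group containing elements of all these cycle types is A_6 (6T15) — each of A_4 (6T4), S_4 (6T7), (C_3 x C_3) : C_4 (6T10), PSL(2,5) (6T12) lacks at least one of them. Hence G = A_6 (6T15), of order 360. The Galois group A_6 (6T15) has order 360, so the splitting field has degree 360 over Q.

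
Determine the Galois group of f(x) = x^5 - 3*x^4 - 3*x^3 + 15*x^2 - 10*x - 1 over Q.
The polynomial f is an irreducible quintic over Q, so G = Gal(f/Q) is a transitive subgroup of S_5: one of C_5 (5T1, order 5), D_5 (5T2, order 10), F_20 (5T3, order 20), A_5 (5T4, order 60) or S_5 (5T5, order 120). The discriminant of f is 14641 = 121^2, a perfect square, so G is contained in A_5. The transitive groups of degree 5 contained in A_5 are: C_5 (5T1, order 5), D_5 (5T2, order 10), A_5 (5T4, order 60). By Dedekind's theorem, for a prime p not dividing disc(f) the degrees of the irreducible factors of f mod p form the cycle type of an element of G. Factoring f modulo the 14 such primes p <= 47 (skipping 11, which divides the discriminant), each new pattern first appears at: mod 2: f = (x^5 + x^4 + x^3 + x^2 + 1), pattern 5; mod 23: f = (x + 1)(x + 2)(x + 8)(x + 12)(x + 20), pattern 1+1+1+1+1. No other pattern occurs in this range, so the set of observed cycle types is {5, 1+1+1+1+1}. The candidates containing elements of all these cycle types are C_5 (5T1) of order 5, D_5 (5T2) of order 10, A_5 (5T4) of order 60; the others are excluded. The observed types are precisely the cycle types that occur in C_5 (5T1). Each of the other remaining candidates has further cycle types, and by the Chebotarev density theorem the matching factorization patterns would occur for a proportion of primes equal to their share of the group: D_5 (5T2) additionally contains elements of type 2+2+1 (5 of its 10 elements, about 50% of primes); A_5 (5T4) additionally contains elements of type 3+1+1, 2+2+1 (35 of its 60 elements, about 58% of primes). None of the 14 primes tested shows any such pattern (for each of these groups the chance of that is below 10^-4), which rules them out. Hence G = C_5 (5T1), of order 5.

C_5 (also written C5)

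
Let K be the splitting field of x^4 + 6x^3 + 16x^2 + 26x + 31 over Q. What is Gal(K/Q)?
The polynomial is an irreducible quartic over Q and its discriminant is 512000, which is not a perfect square, so the Galois group is not contained in A_4. The resolvent cubic y^3 - 16*y^2 + 32*y + 192 has exactly one rational root, so the Galois group is C_4 or D_4. The quartic becomes reducible over Q(sqrt(disc)), so the group is C_4.

4T1: C_4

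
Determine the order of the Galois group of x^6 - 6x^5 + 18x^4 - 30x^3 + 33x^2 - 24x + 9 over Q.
120

The degree of the splitting field over Q equals the order of the Galois group, so first determine the group. The polynomial f is an irreducible sextic over Q, so G = Gal(f/Q) is one of the 16 transitive subgroups 6T1, ..., 6T16 of S_6. The discriminant of f is -16003008, which is not a perfect square, so G is not contained in A_6. The transitive groups of degree 6 not contained in A_6 are: C_6 (6T1, order 6), S_3 (6T2, order 6), D_6 (6T3, order 12), C_3 x S_3 (6T5, order 18), A_4 x C_2 (6T6, order 24), S_4 (6T8, order 24), S_3 x S_3 (6T9, order 36), S_4 x C_2 (6T11, order 48), (S_3 x S_3) : C_2 (6T13, order 72), PGL(2,5) (6T14, order 120), S_6 (6T16, order 720). By Dedekind's theorem, for a prime p not dividing disc(f) the degrees of the irreducible factors of f mod p form the cycle type of an element of G. Factoring f modulo the 21 such primes p <= 89 (skipping 2, 3, 7, which divide the discriminant), each new pattern first appears at: mod 5: f = (x^6 + 4x^5 + 3x^4 + 3x^2 + x + 4), pattern 6; mod 11: f = (x + 1)(x^5 + 4x^4 + 3x^3 + 9), pattern 5+1; mod 13: f = (x + 7)(x + 11)(x^4 + 2x^3 + 9x^2 + 5x + 4), pattern 4+1+1; mod 23: f = (x + 15)(x + 19)(x^2 + 13x + 3)(x^2 + 16x + 8), pattern 2+2+1+1; mod 43: f = (x^3 + 16x^2 + 6x + 18)(x^3 + 21x^2 + 20x + 22), pattern 3+3; mod 61: f = (x^2 + 12x + 46)(x^2 + 16x + 56)(x^2 + 27x + 5), pattern 2+2+2. No other pattern occurs in this range, so the set of observed cycle types is {6, 5+1, 4+1+1, 2+2+1+1, 3+3, 2+2+2}. The candidates containing elements of all these cycle types are PGL(2,5) (6T14) of order 120, S_6 (6T16) of order 720; the others are excluded. The observed types are precisely the cycle types that occur in PGL(2,5) (6T14) (apart from the identity). Each of the other remaining candidates has further cycle types, and by the Chebotarev density theorem the matching factorization patterns would occur for a proportion of primes equal to their share of the group: S_6 (6T16) additionally contains elements of type 4+2, 3+2+1, 3+1+1+1, 2+1+1+1+1 (265 of its 720 elements, about 37% of primes). None of the 21 primes tested shows any such pattern (for each of these groups the chance of that is below 10^-4), which rules them out. Hence G = PGL(2,5) (6T14), of order 120. The Galois group PGL(2,5) (6T14) has order 120, so the splitting field has degree 120 over Q.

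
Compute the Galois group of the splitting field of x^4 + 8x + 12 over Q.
4T4: A_4

The polynomial is an irreducible quartic over Q and its discriminant is 331776 = 576^2, a perfect square, so the Galois group is contained in A_4. The resolvent cubic y^3 - 48*y - 64 is irreducible over Q. An irreducible resolvent with square discriminant gives A_4.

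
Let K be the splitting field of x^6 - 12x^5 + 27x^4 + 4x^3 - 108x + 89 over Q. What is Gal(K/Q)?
The polynomial f is an irreducible sextic over Q, so G = Gal(f/Q) is one of the 16 transitive subgroups 6T1, ..., 6T16 of S_6. The discriminant of f is -2332887681600576, which is not a perfect square, so G is not contained in A_6. The transitive groups of degree 6 not contained in A_6 are: C_6 (6T1, order 6), S_3 (6T2, order 6), D_6 (6T3, order 12), C_3 x S_3 (6T5, order 18), A_4 x C_2 (6T6, order 24), S_4 (6T8, order 24), S_3 x S_3 (6T9, order 36), S_4 x C_2 (6T11, order 48), (S_3 x S_3) : C_2 (6T13, order 72), PGL(2,5) (6T14, order 120), S_6 (6T16, order 720). By Dedekind's theorem, for a prime p not dividing disc(f) the degrees of the irreducible factors of f mod p form the cycle type of an element of G. Factoring f modulo the 33 such primes p <= 151 (skipping 2, 3, 19, which divide the discriminant), each new pattern first appears at: mod 5: f = (x^3 + x^2 + 4x + 1)(x^3 + 2x^2 + x + 4), pattern 3+3; mod 7: f = (x^6 + 2x^5 + 6x^4 + 4x^3 + 4x + 5), pattern 6; mod 17: f = (x + 3)(x + 15)(x^2 + 7x + 13)(x^2 + 14x + 3), pattern 2+2+1+1; mod 71: f = (x^2 + 3x + 70)(x^2 + 18x + 13)(x^2 + 38x + 15), pattern 2+2+2; mod 107: f = (x + 22)(x + 28)(x + 86)(x + 98)(x^2 + 75x + 78), pattern 2+1+1+1+1. No other pattern occurs in this range, so the set of observed cycle types is {3+3, 6, 2+2+1+1, 2+2+2, 2+1+1+1+1}. The candidates containing elements of all these cycle types are A_4 x C_2 (6T6) of order 24, S_4 x C_2 (6T11) of order 48, (S_3 x S_3) : C_2 (6T13) of order 72, S_6 (6T16) of order 720; the others are excluded. The observed types are precisely the cycle types that occur in A_4 x C_2 (6T6) (apart from the identity). Each of the other remaining candidates has further cycle types, and by the Chebotarev density theorem the matching factorization patterns would occur for a proportion of primes equal to their share of the group: S_4 x C_2 (6T11) additionally contains elements of type 4+2, 4+1+1 (12 of its 48 elements, about 25% of primes); (S_3 x S_3) : C_2 (6T13) additionally contains elements of type 4+2, 3+2+1, 3+1+1+1 (34 of its 72 elements, about 47% of primes); S_6 (6T16) additionally contains elements of type 5+1, 4+2, 4+1+1, 3+2+1, 3+1+1+1 (484 of its 720 elements, about 67% of primes). None of the 33 primes tested shows any such pattern (for each of these groups the chance of that is below 10^-4), which rules them out. Hence G = A_4 x C_2 (6T6), of order 24.

A_4 x C_2 (order 24)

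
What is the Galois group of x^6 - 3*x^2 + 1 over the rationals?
6T6: A_4 x C_2

The polynomial f is an irreducible sextic over Q, so G = Gal(f/Q) is one of the 16 transitive subgroups 6T1, ..., 6T16 of S_6. The discriminant of f is -419904, which is not a perfect square, so G is not contained in A_6. The transitive groups of degree 6 not contained in A_6 are: C_6 (6T1, order 6), S_3 (6T2, order 6), D_6 (6T3, order 12), C_3 x S_3 (6T5, order 18), A_4 x C_2 (6T6, order 24), S_4 (6T8, order 24), S_3 x S_3 (6T9, order 36), S_4 x C_2 (6T11, order 48), (S_3 x S_3) : C_2 (6T13, order 72), PGL(2,5) (6T14, order 120), S_6 (6T16, order 720). By Dedekind's theorem, for a prime p not dividing disc(f) the degrees of the irreducible factors of f mod p form the cycle type of an element of G. Factoring f modulo the 33 such primes p <= 149 (skipping 2, 3, which divide the discriminant), each new pattern first appears at: mod 5: f = (x^3 + 2x^2 + 2x + 3)(x^3 + 3x^2 + 2x + 2), pattern 3+3; mod 7: f = (x^6 + 4x^2 + 1), pattern 6; mod 17: f = (x + 8)(x + 9)(x^2 + 3)(x^2 + 10), pattern 2+2+1+1; mod 19: f = (x + 3)(x + 8)(x + 11)(x + 16)(x^2 + 16), pattern 2+1+1+1+1; mod 71: f = (x^2 + 16)(x^2 + 25)(x^2 + 30), pattern 2+2+2. No other pattern occurs in this range, so the set of observed cycle types is {3+3, 6, 2+2+1+1, 2+1+1+1+1, 2+2+2}. The candidates containing elements of all these cycle types are A_4 x C_2 (6T6) of order 24, S_4 x C_2 (6T11) of order 48, (S_3 x S_3) : C_2 (6T13) of order 72, S_6 (6T16) of order 720; the others are excluded. The observed types are precisely the cycle types that occur in A_4 x C_2 (6T6) (apart from the identity). Each of the other remaining candidates has further cycle types, and by the Chebotarev density theorem the matching factorization patterns would occur for a proportion of primes equal to their share of the group: S_4 x C_2 (6T11) additionally contains elements of type 4+2, 4+1+1 (12 of its 48 elements, about 25% of primes); (S_3 x S_3) : C_2 (6T13) additionally contains elements of type 4+2, 3+2+1, 3+1+1+1 (34 of its 72 elements, about 47% of primes); S_6 (6T16) additionally contains elements of type 5+1, 4+2, 4+1+1, 3+2+1, 3+1+1+1 (484 of its 720 elements, about 67% of primes). None of the 33 primes tested shows any such pattern (for each of these groups the chance of that is below 10^-4), which rules them out. Hence G = A_4 x C_2 (6T6), of order 24.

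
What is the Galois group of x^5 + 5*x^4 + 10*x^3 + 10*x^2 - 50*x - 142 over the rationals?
A_5 (also written A5)

The polynomial f is an irreducible quintic over Q, so G = Gal(f/Q) is a transitive subgroup of S_5: one of C_5 (5T1, order 5), D_5 (5T2, order 10), F_20 (5T3, order 20), A_5 (5T4, order 60) or S_5 (5T5, order 120). The discriminant of f is 58564000000 = 242000^2, a perfect square, so G is contained in A_5. The transitive groups of degree 5 contained in A_5 are: C_5 (5T1, order 5), D_5 (5T2, order 10), A_5 (5T4, order 60). By Dedekind's theorem, for a prime p not dividing disc(f) the degrees of the irreducible factors of f mod p form the cycle type of an element of G. Factoring f modulo the 3 such primes p <= 13 (skipping 2, 5, 11, which divide the discriminant), each new pattern first appears at: mod 3: f = (x^5 + 2x^4 + x^3 + x^2 + x + 2), pattern 5; mod 13: f = (x + 6)(x + 8)(x^3 + 4x^2 + 10x + 3), pattern 3+1+1. No other pattern occurs in this range, so the set of observed cycle types is {5, 3+1+1}. Among the candidates above, the only group containing elements of all these cycle types is A_5 (5T4) — each of C_5 (5T1), D_5 (5T2) lacks at least one of them. Hence G = A_5 (5T4), of order 60.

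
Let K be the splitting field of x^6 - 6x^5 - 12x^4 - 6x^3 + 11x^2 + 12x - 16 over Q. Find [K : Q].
The degree of the splitting field over Q equals the order of the Galois group, so first determine the group. The polynomial f is an irreducible sextic over Q, so G = Gal(f/Q) is one of the 16 transitive subgroups 6T1, ..., 6T16 of S_6. The discriminant of f is 53699584000000 = 7328000^2, a perfect square, so G is contained in A_6. The transitive groups of degree 6 contained in A_6 are: A_4 (6T4, order 12), S_4 (6T7, order 24), (C_3 x C_3) : C_4 (6T10, order 36), PSL(2,5) (6T12, order 60), A_6 (6T15, order 360). By Dedekind's theorem, for a prime p not dividing disc(f) the degrees of the irreducible factors of f mod p form the cycle type of an element of G. Factoring f modulo the 79 such primes p <= 421 (skipping 2, 5, 229, which divide the discriminant), each new pattern first appears at: mod 3: f = (x^3 + x^2 + 2x + 1)(x^3 + 2x^2 + 2x + 2), pattern 3+3; mod 7: f = (x^2 + 6x + 3)(x^4 + 2x^3 + x^2 + 3x + 4), pattern 4+2; mod 23: f = (x + 8)(x + 12)(x^2 + 4x + 22)(x^2 + 16x + 4), pattern 2+2+1+1; mod 193: f = (x + 9)(x + 31)(x + 61)(x + 69)(x + 76)(x + 134), pattern 1+1+1+1+1+1. No other pattern occurs in this range, so the set of observed cycle types is {3+3, 4+2, 2+2+1+1, 1+1+1+1+1+1}. The candidates containing elements of all these cycle types are S_4 (6T7) of order 24, (C_3 x C_3) : C_4 (6T10) of order 36, A_6 (6T15) of order 360; the others are excluded. The observed types are precisely the cycle types that occur in S_4 (6T7). Each of the other remaining candidates has further cycle types, and by the Chebotarev density theorem the matching factorization patterns would occur for a proportion of primes equal to their share of the group: (C_3 x C_3) : C_4 (6T10) additionally contains elements of type 3+1+1+1 (4 of its 36 elements, about 11% of primes); A_6 (6T15) additionally contains elements of type 5+1, 3+1+1+1 (184 of its 360 elements, about 51% of primes). None of the 79 primes tested shows any such pattern (for each of these groups the chance of that is below 10^-4), which rules them out. Hence G = S_4 (6T7), of order 24. The Galois group S_4 (6T7) has order 24, so the splitting field has degree 24 over Q.

24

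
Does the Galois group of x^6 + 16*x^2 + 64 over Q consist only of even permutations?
No

The polynomial is irreducible of degree 6 over Q. Its discriminant is -66039417143296, which is not a perfect square. A Galois group lies in the alternating group exactly when the discriminant is a square in Q, so the Galois group (S_4 x C_2) is not contained in A_6.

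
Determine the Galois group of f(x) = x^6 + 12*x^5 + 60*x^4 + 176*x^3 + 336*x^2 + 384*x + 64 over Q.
S_3 x S_3

The polynomial f is an irreducible sextic over Q, so G = Gal(f/Q) is one of the 16 transitive subgroups 6T1, ..., 6T16 of S_6. The discriminant of f is 5410421842378752, which is not a perfect square, so G is not contained in A_6. The transitive groups of degree 6 not contained in A_6 are: C_6 (6T1, order 6), S_3 (6T2, order 6), D_6 (6T3, order 12), C_3 x S_3 (6T5, order 18), A_4 x C_2 (6T6, order 24), S_4 (6T8, order 24), S_3 x S_3 (6T9, order 36), S_4 x C_2 (6T11, order 48), (S_3 x S_3) : C_2 (6T13, order 72), PGL(2,5) (6T14, order 120), S_6 (6T16, order 720). By Dedekind's theorem, for a prime p not dividing disc(f) the degrees of the irreducible factors of f mod p form the cycle type of an element of G. Factoring f modulo the 23 such primes p <= 97 (skipping 2, 3, which divide the discriminant), each new pattern first appears at: mod 5: f = (x^6 + 2x^5 + x^3 + x^2 + 4x + 4), pattern 6; mod 11: f = (x + 3)(x + 7)(x^2 + 3x + 3)(x^2 + 10x + 8), pattern 2+2+1+1; mod 13: f = (x + 3)(x + 5)(x + 11)(x^3 + 6x^2 + 12x + 10), pattern 3+1+1+1; mod 31: f = (x^2 + 7x + 25)(x^2 + 17x + 12)(x^2 + 19x + 6), pattern 2+2+2; mod 97: f = (x^3 + 6x^2 + 12x + 33)(x^3 + 6x^2 + 12x + 96), pattern 3+3. No other pattern occurs in this range, so the set of observed cycle types is {6, 2+2+1+1, 3+1+1+1, 2+2+2, 3+3}. The candidates containing elements of all these cycle types are S_3 x S_3 (6T9) of order 36, (S_3 x S_3) : C_2 (6T13) of order 72, S_6 (6T16) of order 720; the others are excluded. The observed types are precisely the cycle types that occur in S_3 x S_3 (6T9) (apart from the identity). Each of the other remaining candidates has further cycle types, and by the Chebotarev density theorem the matching factorization patterns would occur for a proportion of primes equal to their share of the group: (S_3 x S_3) : C_2 (6T13) additionally contains elements of type 4+2, 3+2+1, 2+1+1+1+1 (36 of its 72 elements, about 50% of primes); S_6 (6T16) additionally contains elements of type 5+1, 4+2, 4+1+1, 3+2+1, 2+1+1+1+1 (459 of its 720 elements, about 64% of primes). None of the 23 primes tested shows any such pattern (for each of these groups the chance of that is below 10^-4), which rules them out. Hence G = S_3 x S_3 (6T9), of order 36.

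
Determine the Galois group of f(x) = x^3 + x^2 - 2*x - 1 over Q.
C_3, A_3

The polynomial is an irreducible cubic over Q and its discriminant is 49 = 7^2, a perfect square. For an irreducible cubic, a square discriminant forces the Galois group to be A_3, the cyclic group of order 3.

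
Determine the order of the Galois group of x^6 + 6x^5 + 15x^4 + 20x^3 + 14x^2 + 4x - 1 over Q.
24

The degree of the splitting field over Q equals the order of the Galois group, so first determine the group. The polynomial f is an irreducible sextic over Q, so G = Gal(f/Q) is one of the 16 transitive subgroups 6T1, ..., 6T16 of S_6. The discriminant of f is 33856 = 184^2, a perfect square, so G is contained in A_6. The transitive groups of degree 6 contained in A_6 are: A_4 (6T4, order 12), S_4 (6T7, order 24), (C_3 x C_3) : C_4 (6T10, order 36), PSL(2,5) (6T12, order 60), A_6 (6T15, order 360). By Dedekind's theorem, for a prime p not dividing disc(f) the degrees of the irreducible factors of f mod p form the cycle type of an element of G. Factoring f modulo the 79 such primes p <= 419 (skipping 2, 23, which divide the discriminant), each new pattern first appears at: mod 3: f = (x^3 + x^2 + x + 2)(x^3 + 2x^2 + 1), pattern 3+3; mod 5: f = (x^2 + 2x + 4)(x^4 + 4x^3 + 3x^2 + 3x + 1), pattern 4+2; mod 19: f = (x + 6)(x + 15)(x^2 + 11x + 6)(x^2 + 12x + 7), pattern 2+2+1+1; mod 223: f = (x + 17)(x + 58)(x + 79)(x + 146)(x + 167)(x + 208), pattern 1+1+1+1+1+1. No other pattern occurs in this range, so the set of observed cycle types is {3+3, 4+2, 2+2+1+1, 1+1+1+1+1+1}. The candidates containing elements of all these cycle types are S_4 (6T7) of order 24, (C_3 x C_3) : C_4 (6T10) of order 36, A_6 (6T15) of order 360; the others are excluded. The observed types are precisely the cycle types that occur in S_4 (6T7). Each of the other remaining candidates has further cycle types, and by the Chebotarev density theorem the matching factorization patterns would occur for a proportion of primes equal to their share of the group: (C_3 x C_3) : C_4 (6T10) additionally contains elements of type 3+1+1+1 (4 of its 36 elements, about 11% of primes); A_6 (6T15) additionally contains elements of type 5+1, 3+1+1+1 (184 of its 360 elements, about 51% of primes). None of the 79 primes tested shows any such pattern (for each of these groups the chance of that is below 10^-4), which rules them out. Hence G = S_4 (6T7), of order 24. The Galois group S_4 (6T7) has order 24, so the splitting field has degree 24 over Q.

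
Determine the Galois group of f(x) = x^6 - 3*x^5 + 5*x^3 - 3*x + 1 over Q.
S_3 (order 6)

The polynomial f is an irreducible sextic over Q, so G = Gal(f/Q) is one of the 16 transitive subgroups 6T1, ..., 6T16 of S_6. The discriminant of f is -34992, which is not a perfect square, so G is not contained in A_6. The transitive groups of degree 6 not contained in A_6 are: C_6 (6T1, order 6), S_3 (6T2, order 6), D_6 (6T3, order 12), C_3 x S_3 (6T5, order 18), A_4 x C_2 (6T6, order 24), S_4 (6T8, order 24), S_3 x S_3 (6T9, order 36), S_4 x C_2 (6T11, order 48), (S_3 x S_3) : C_2 (6T13, order 72), PGL(2,5) (6T14, order 120), S_6 (6T16, order 720). By Dedekind's theorem, for a prime p not dividing disc(f) the degrees of the irreducible factors of f mod p form the cycle type of an element of G. Factoring f modulo the 23 such primes p <= 97 (skipping 2, 3, which divide the discriminant), each new pattern first appears at: mod 5: f = (x^2 + x + 1)(x^2 + 2x + 3)(x^2 + 4x + 2), pattern 2+2+2; mod 7: f = (x^3 + x^2 + 3x + 1)(x^3 + 3x^2 + x + 1), pattern 3+3; mod 31: f = (x + 3)(x + 7)(x + 9)(x + 21)(x + 23)(x + 27), pattern 1+1+1+1+1+1. No other pattern occurs in this range, so the set of observed cycle types is {2+2+2, 3+3, 1+1+1+1+1+1}. The candidates containing elements of all these cycle types are C_6 (6T1) of order 6, S_3 (6T2) of order 6, D_6 (6T3) of order 12, C_3 x S_3 (6T5) of order 18, A_4 x C_2 (6T6) of order 24, S_4 (6T8) of order 24, S_3 x S_3 (6T9) of order 36, S_4 x C_2 (6T11) of order 48, (S_3 x S_3) : C_2 (6T13) of order 72, PGL(2,5) (6T14) of order 120, S_6 (6T16) of order 720; the others are excluded. The observed types are precisely the cycle types that occur in S_3 (6T2). Each of the other remaining candidates has further cycle types, and by the Chebotarev density theorem the matching factorization patterns would occur for a proportion of primes equal to their share of the group: C_6 (6T1) additionally contains elements of type 6 (2 of its 6 elements, about 33% of primes); D_6 (6T3) additionally contains elements of type 6, 2+2+1+1 (5 of its 12 elements, about 42% of primes); C_3 x S_3 (6T5) additionally contains elements of type 6, 3+1+1+1 (10 of its 18 elements, about 56% of primes); A_4 x C_2 (6T6) additionally contains elements of type 6, 2+2+1+1, 2+1+1+1+1 (14 of its 24 elements, about 58% of primes); S_4 (6T8) additionally contains elements of type 4+1+1, 2+2+1+1 (9 of its 24 elements, about 38% of primes); S_3 x S_3 (6T9) additionally contains elements of type 6, 3+1+1+1, 2+2+1+1 (25 of its 36 elements, about 69% of primes); S_4 x C_2 (6T11) additionally contains elements of type 6, 4+2, 4+1+1, 2+2+1+1, 2+1+1+1+1 (32 of its 48 elements, about 67% of primes); (S_3 x S_3) : C_2 (6T13) additionally contains elements of type 6, 4+2, 3+2+1, 3+1+1+1, 2+2+1+1, 2+1+1+1+1 (61 of its 72 elements, about 85% of primes); PGL(2,5) (6T14) additionally contains elements of type 6, 5+1, 4+1+1, 2+2+1+1 (89 of its 120 elements, about 74% of primes); S_6 (6T16) additionally contains elements of type 6, 5+1, 4+2, 4+1+1, 3+2+1, 3+1+1+1, 2+2+1+1, 2+1+1+1+1 (664 of its 720 elements, about 92% of primes). None of the 23 primes tested shows any such pattern (for each of these groups the chance of that is below 10^-4), which rules them out. Hence G = S_3 (6T2), of order 6.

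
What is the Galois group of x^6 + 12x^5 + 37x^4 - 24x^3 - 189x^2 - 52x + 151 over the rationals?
The polynomial f is an irreducible sextic over Q, so G = Gal(f/Q) is one of the 16 transitive subgroups 6T1, ..., 6T16 of S_6. The discriminant of f is 870211913777152, which is not a perfect square, so G is not contained in A_6. The transitive groups of degree 6 not contained in A_6 are: C_6 (6T1, order 6), S_3 (6T2, order 6), D_6 (6T3, order 12), C_3 x S_3 (6T5, order 18), A_4 x C_2 (6T6, order 24), S_4 (6T8, order 24), S_3 x S_3 (6T9, order 36), S_4 x C_2 (6T11, order 48), (S_3 x S_3) : C_2 (6T13, order 72), PGL(2,5) (6T14, order 120), S_6 (6T16, order 720). By Dedekind's theorem, for a prime p not dividing disc(f) the degrees of the irreducible factors of f mod p form the cycle type of an element of G. Factoring f modulo the 23 such primes p <= 97 (skipping 2, 37, which divide the discriminant), each new pattern first appears at: mod 3: f = (x^3 + x^2 + 2x + 1)(x^3 + 2x^2 + 1), pattern 3+3; mod 5: f = (x^2 + x + 2)(x^2 + 2x + 4)(x^2 + 4x + 2), pattern 2+2+2; mod 67: f = (x + 7)(x + 8)(x + 32)(x + 39)(x + 63)(x + 64), pattern 1+1+1+1+1+1. No other pattern occurs in this range, so the set of observed cycle types is {3+3, 2+2+2, 1+1+1+1+1+1}. The candidates containing elements of all these cycle types are C_6 (6T1) of order 6, S_3 (6T2) of order 6, D_6 (6T3) of order 12, C_3 x S_3 (6T5) of order 18, A_4 x C_2 (6T6) of order 24, S_4 (6T8) of order 24, S_3 x S_3 (6T9) of order 36, S_4 x C_2 (6T11) of order 48, (S_3 x S_3) : C_2 (6T13) of order 72, PGL(2,5) (6T14) of order 120, S_6 (6T16) of order 720; the others are excluded. The observed types are precisely the cycle types that occur in S_3 (6T2). Each of the other remaining candidates has further cycle types, and by the Chebotarev density theorem the matching factorization patterns would occur for a proportion of primes equal to their share of the group: C_6 (6T1) additionally contains elements of type 6 (2 of its 6 elements, about 33% of primes); D_6 (6T3) additionally contains elements of type 6, 2+2+1+1 (5 of its 12 elements, about 42% of primes); C_3 x S_3 (6T5) additionally contains elements of type 6, 3+1+1+1 (10 of its 18 elements, about 56% of primes); A_4 x C_2 (6T6) additionally contains elements of type 6, 2+2+1+1, 2+1+1+1+1 (14 of its 24 elements, about 58% of primes); S_4 (6T8) additionally contains elements of type 4+1+1, 2+2+1+1 (9 of its 24 elements, about 38% of primes); S_3 x S_3 (6T9) additionally contains elements of type 6, 3+1+1+1, 2+2+1+1 (25 of its 36 elements, about 69% of primes); S_4 x C_2 (6T11) additionally contains elements of type 6, 4+2, 4+1+1, 2+2+1+1, 2+1+1+1+1 (32 of its 48 elements, about 67% of primes); (S_3 x S_3) : C_2 (6T13) additionally contains elements of type 6, 4+2, 3+2+1, 3+1+1+1, 2+2+1+1, 2+1+1+1+1 (61 of its 72 elements, about 85% of primes); PGL(2,5) (6T14) additionally contains elements of type 6, 5+1, 4+1+1, 2+2+1+1 (89 of its 120 elements, about 74% of primes); S_6 (6T16) additionally contains elements of type 6, 5+1, 4+2, 4+1+1, 3+2+1, 3+1+1+1, 2+2+1+1, 2+1+1+1+1 (664 of its 720 elements, about 92% of primes). None of the 23 primes tested shows any such pattern (for each of these groups the chance of that is below 10^-4), which rules them out. Hence G = S_3 (6T2), of order 6.

6T2: S_3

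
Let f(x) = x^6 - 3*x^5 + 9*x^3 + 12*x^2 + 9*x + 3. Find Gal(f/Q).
The polynomial f is an irreducible sextic over Q, so G = Gal(f/Q) is one of the 16 transitive subgroups 6T1, ..., 6T16 of S_6. The discriminant of f is -67744512, which is not a perfect square, so G is not contained in A_6. The transitive groups of degree 6 not contained in A_6 are: C_6 (6T1, order 6), S_3 (6T2, order 6), D_6 (6T3, order 12), C_3 x S_3 (6T5, order 18), A_4 x C_2 (6T6, order 24), S_4 (6T8, order 24), S_3 x S_3 (6T9, order 36), S_4 x C_2 (6T11, order 48), (S_3 x S_3) : C_2 (6T13, order 72), PGL(2,5) (6T14, order 120), S_6 (6T16, order 720). By Dedekind's theorem, for a prime p not dividing disc(f) the degrees of the irreducible factors of f mod p form the cycle type of an element of G. Factoring f modulo the 23 such primes p <= 101 (skipping 2, 3, 11, which divide the discriminant), each new pattern first appears at: mod 5: f = (x^2 + 3)(x^2 + 3x + 3)(x^2 + 4x + 2), pattern 2+2+2; mod 7: f = (x^3 + x^2 + 6x + 5)(x^3 + 3x^2 + 5x + 2), pattern 3+3; mod 31: f = (x + 13)(x + 14)(x + 16)(x + 23)(x + 25)(x + 30), pattern 1+1+1+1+1+1. No other pattern occurs in this range, so the set of observed cycle types is {2+2+2, 3+3, 1+1+1+1+1+1}. The candidates containing elements of all these cycle types are C_6 (6T1) of order 6, S_3 (6T2) of order 6, D_6 (6T3) of order 12, C_3 x S_3 (6T5) of order 18, A_4 x C_2 (6T6) of order 24, S_4 (6T8) of order 24, S_3 x S_3 (6T9) of order 36, S_4 x C_2 (6T11) of order 48, (S_3 x S_3) : C_2 (6T13) of order 72, PGL(2,5) (6T14) of order 120, S_6 (6T16) of order 720; the others are excluded. The observed types are precisely the cycle types that occur in S_3 (6T2). Each of the other remaining candidates has further cycle types, and by the Chebotarev density theorem the matching factorization patterns would occur for a proportion of primes equal to their share of the group: C_6 (6T1) additionally contains elements of type 6 (2 of its 6 elements, about 33% of primes); D_6 (6T3) additionally contains elements of type 6, 2+2+1+1 (5 of its 12 elements, about 42% of primes); C_3 x S_3 (6T5) additionally contains elements of type 6, 3+1+1+1 (10 of its 18 elements, about 56% of primes); A_4 x C_2 (6T6) additionally contains elements of type 6, 2+2+1+1, 2+1+1+1+1 (14 of its 24 elements, about 58% of primes); S_4 (6T8) additionally contains elements of type 4+1+1, 2+2+1+1 (9 of its 24 elements, about 38% of primes); S_3 x S_3 (6T9) additionally contains elements of type 6, 3+1+1+1, 2+2+1+1 (25 of its 36 elements, about 69% of primes); S_4 x C_2 (6T11) additionally contains elements of type 6, 4+2, 4+1+1, 2+2+1+1, 2+1+1+1+1 (32 of its 48 elements, about 67% of primes); (S_3 x S_3) : C_2 (6T13) additionally contains elements of type 6, 4+2, 3+2+1, 3+1+1+1, 2+2+1+1, 2+1+1+1+1 (61 of its 72 elements, about 85% of primes); PGL(2,5) (6T14) additionally contains elements of type 6, 5+1, 4+1+1, 2+2+1+1 (89 of its 120 elements, about 74% of primes); S_6 (6T16) additionally contains elements of type 6, 5+1, 4+2, 4+1+1, 3+2+1, 3+1+1+1, 2+2+1+1, 2+1+1+1+1 (664 of its 720 elements, about 92% of primes). None of the 23 primes tested shows any such pattern (for each of these groups the chance of that is below 10^-4), which rules them out. Hence G = S_3 (6T2), of order 6.

S_3 (order 6)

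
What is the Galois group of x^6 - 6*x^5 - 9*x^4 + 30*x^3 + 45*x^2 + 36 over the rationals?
The polynomial f is an irreducible sextic over Q, so G = Gal(f/Q) is one of the 16 transitive subgroups 6T1, ..., 6T16 of S_6. The discriminant of f is 3136192620244992, which is not a perfect square, so G is not contained in A_6. The transitive groups of degree 6 not contained in A_6 are: C_6 (6T1, order 6), S_3 (6T2, order 6), D_6 (6T3, order 12), C_3 x S_3 (6T5, order 18), A_4 x C_2 (6T6, order 24), S_4 (6T8, order 24), S_3 x S_3 (6T9, order 36), S_4 x C_2 (6T11, order 48), (S_3 x S_3) : C_2 (6T13, order 72), PGL(2,5) (6T14, order 120), S_6 (6T16, order 720). By Dedekind's theorem, for a prime p not dividing disc(f) the degrees of the irreducible factors of f mod p form the cycle type of an element of G. Factoring f modulo the 79 such primes p <= 431 (skipping 2, 3, 7, 11, which divide the discriminant), each new pattern first appears at: mod 5: f = (x^6 + 4x^5 + x^4 + 1), pattern 6; mod 13: f = (x^3 + 10x^2 + 2x + 12)(x^3 + 10x^2 + 6x + 3), pattern 3+3; mod 19: f = (x^2 + 4x + 5)(x^2 + 4x + 9)(x^2 + 5x + 16), pattern 2+2+2; mod 23: f = (x + 20)(x + 21)(x^2 + 18)(x^2 + 22x + 8), pattern 2+2+1+1; mod 97: f = (x + 6)(x + 24)(x + 27)(x + 43)(x + 89)(x + 96), pattern 1+1+1+1+1+1. No other pattern occurs in this range, so the set of observed cycle types is {6, 3+3, 2+2+2, 2+2+1+1, 1+1+1+1+1+1}. The candidates containing elements of all these cycle types are D_6 (6T3) of order 12, A_4 x C_2 (6T6) of order 24, S_3 x S_3 (6T9) of order 36, S_4 x C_2 (6T11) of order 48, (S_3 x S_3) : C_2 (6T13) of order 72, PGL(2,5) (6T14) of order 120, S_6 (6T16) of order 720; the others are excluded. The observed types are precisely the cycle types that occur in D_6 (6T3). Each of the other remaining candidates has further cycle types, and by the Chebotarev density theorem the matching factorization patterns would occur for a proportion of primes equal to their share of the group: A_4 x C_2 (6T6) additionally contains elements of type 2+1+1+1+1 (3 of its 24 elements, about 12% of primes); S_3 x S_3 (6T9) additionally contains elements of type 3+1+1+1 (4 of its 36 elements, about 11% of primes); S_4 x C_2 (6T11) additionally contains elements of type 4+2, 4+1+1, 2+1+1+1+1 (15 of its 48 elements, about 31% of primes); (S_3 x S_3) : C_2 (6T13) additionally contains elements of type 4+2, 3+2+1, 3+1+1+1, 2+1+1+1+1 (40 of its 72 elements, about 56% of primes); PGL(2,5) (6T14) additionally contains elements of type 5+1, 4+1+1 (54 of its 120 elements, about 45% of primes); S_6 (6T16) additionally contains elements of type 5+1, 4+2, 4+1+1, 3+2+1, 3+1+1+1, 2+1+1+1+1 (499 of its 720 elements, about 69% of primes). None of the 79 primes tested shows any such pattern (for each of these groups the chance of that is below 10^-4), which rules them out. Hence G = D_6 (6T3), of order 12.

D_6 (also written D6)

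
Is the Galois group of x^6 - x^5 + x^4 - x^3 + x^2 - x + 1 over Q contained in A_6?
No

The polynomial is irreducible of degree 6 over Q. Its discriminant is -16807, which is not a perfect square. A Galois group lies in the alternating group exactly when the discriminant is a square in Q, so the Galois group (C_6) is not contained in A_6.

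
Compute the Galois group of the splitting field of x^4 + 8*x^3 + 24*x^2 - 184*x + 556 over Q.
The polynomial is an irreducible quartic over Q and its discriminant is 176319369216 = 419904^2, a perfect square, so the Galois group is contained in A_4. The resolvent cubic y^3 - 24*y^2 - 3696*y - 16064 is irreducible over Q. An irreducible resolvent with square discriminant gives A_4.

4T4: A_4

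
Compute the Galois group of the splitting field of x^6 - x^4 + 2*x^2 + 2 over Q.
The polynomial f is an irreducible sextic over Q, so G = Gal(f/Q) is one of the 16 transitive subgroups 6T1, ..., 6T16 of S_6. The discriminant of f is -5120000, which is not a perfect square, so G is not contained in A_6. The transitive groups of degree 6 not contained in A_6 are: C_6 (6T1, order 6), S_3 (6T2, order 6), D_6 (6T3, order 12), C_3 x S_3 (6T5, order 18), A_4 x C_2 (6T6, order 24), S_4 (6T8, order 24), S_3 x S_3 (6T9, order 36), S_4 x C_2 (6T11, order 48), (S_3 x S_3) : C_2 (6T13, order 72), PGL(2,5) (6T14, order 120), S_6 (6T16, order 720). By Dedekind's theorem, for a prime p not dividing disc(f) the degrees of the irreducible factors of f mod p form the cycle type of an element of G. Factoring f modulo the 22 such primes p <= 89 (skipping 2, 5, which divide the discriminant), each new pattern first appears at: mod 3: f = (x^3 + x^2 + 2)(x^3 + 2x^2 + 1), pattern 3+3; mod 7: f = (x^2 + 2)(x^2 + x + 6)(x^2 + 6x + 6), pattern 2+2+2; mod 13: f = (x + 4)(x + 9)(x^4 + 2x^2 + 8), pattern 4+1+1; mod 43: f = (x + 12)(x + 31)(x^2 + 4)(x^2 + 10), pattern 2+2+1+1. No other pattern occurs in this range, so the set of observed cycle types is {3+3, 2+2+2, 4+1+1, 2+2+1+1}. The candidates containing elements of all these cycle types are S_4 (6T8) of order 24, S_4 x C_2 (6T11) of order 48, PGL(2,5) (6T14) of order 120, S_6 (6T16) of order 720; the others are excluded. The observed types are precisely the cycle types that occur in S_4 (6T8) (apart from the identity). Each of the other remaining candidates has further cycle types, and by the Chebotarev density theorem the matching factorization patterns would occur for a proportion of primes equal to their share of the group: S_4 x C_2 (6T11) additionally contains elements of type 6, 4+2, 2+1+1+1+1 (17 of its 48 elements, about 35% of primes); PGL(2,5) (6T14) additionally contains elements of type 6, 5+1 (44 of its 120 elements, about 37% of primes); S_6 (6T16) additionally contains elements of type 6, 5+1, 4+2, 3+2+1, 3+1+1+1, 2+1+1+1+1 (529 of its 720 elements, about 73% of primes). None of the 22 primes tested shows any such pattern (for each of these groups the chance of that is below 10^-4), which rules them out. Hence G = S_4 (6T8), of order 24.

S_4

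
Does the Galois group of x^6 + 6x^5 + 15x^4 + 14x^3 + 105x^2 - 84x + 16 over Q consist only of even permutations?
No

The polynomial is irreducible of degree 6 over Q. Its discriminant is -941328478973952, which is not a perfect square. A Galois group lies in the alternating group exactly when the discriminant is a square in Q, so the Galois group (S_3) is not contained in A_6.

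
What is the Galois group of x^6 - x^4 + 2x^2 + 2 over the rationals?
S_4, S_4(6c), the S_4-action on 6 points not in A_6

The polynomial f is an irreducible sextic over Q, so G = Gal(f/Q) is one of the 16 transitive subgroups 6T1, ..., 6T16 of S_6. The discriminant of f is -5120000, which is not a perfect square, so G is not contained in A_6. The transitive groups of degree 6 not contained in A_6 are: C_6 (6T1, order 6), S_3 (6T2, order 6), D_6 (6T3, order 12), C_3 x S_3 (6T5, order 18), A_4 x C_2 (6T6, order 24), S_4 (6T8, order 24), S_3 x S_3 (6T9, order 36), S_4 x C_2 (6T11, order 48), (S_3 x S_3) : C_2 (6T13, order 72), PGL(2,5) (6T14, order 120), S_6 (6T16, order 720). By Dedekind's theorem, for a prime p not dividing disc(f) the degrees of the irreducible factors of f mod p form the cycle type of an element of G. Factoring f modulo the 22 such primes p <= 89 (skipping 2, 5, which divide the discriminant), each new pattern first appears at: mod 3: f = (x^3 + x^2 + 2)(x^3 + 2x^2 + 1), pattern 3+3; mod 7: f = (x^2 + 2)(x^2 + x + 6)(x^2 + 6x + 6), pattern 2+2+2; mod 13: f = (x + 4)(x + 9)(x^4 + 2x^2 + 8), pattern 4+1+1; mod 43: f = (x + 12)(x + 31)(x^2 + 4)(x^2 + 10), pattern 2+2+1+1. No other pattern occurs in this range, so the set of observed cycle types is {3+3, 2+2+2, 4+1+1, 2+2+1+1}. The candidates containing elements of all these cycle types are S_4 (6T8) of order 24, S_4 x C_2 (6T11) of order 48, PGL(2,5) (6T14) of order 120, S_6 (6T16) of order 720; the others are excluded. The observed types are precisely the cycle types that occur in S_4 (6T8) (apart from the identity). Each of the other remaining candidates has further cycle types, and by the Chebotarev density theorem the matching factorization patterns would occur for a proportion of primes equal to their share of the group: S_4 x C_2 (6T11) additionally contains elements of type 6, 4+2, 2+1+1+1+1 (17 of its 48 elements, about 35% of primes); PGL(2,5) (6T14) additionally contains elements of type 6, 5+1 (44 of its 120 elements, about 37% of primes); S_6 (6T16) additionally contains elements of type 6, 5+1, 4+2, 3+2+1, 3+1+1+1, 2+1+1+1+1 (529 of its 720 elements, about 73% of primes). None of the 22 primes tested shows any such pattern (for each of these groups the chance of that is below 10^-4), which rules them out. Hence G = S_4 (6T8), of order 24.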